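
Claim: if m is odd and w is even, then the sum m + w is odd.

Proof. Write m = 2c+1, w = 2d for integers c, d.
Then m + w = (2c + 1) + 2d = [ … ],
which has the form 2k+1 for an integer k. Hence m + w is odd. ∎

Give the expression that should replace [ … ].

2(c + d) + 1

(2c + 1) + 2d = 2c + 2d + 1
= 2(c + d) + 1.
Since c + d is an integer, the sum is of the form 2k+1 for an integer k.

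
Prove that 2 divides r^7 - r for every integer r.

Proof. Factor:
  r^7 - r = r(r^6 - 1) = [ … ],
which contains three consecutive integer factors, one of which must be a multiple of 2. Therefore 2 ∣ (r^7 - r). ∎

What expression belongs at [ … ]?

(r - 1)r(r + 1)(r^4 + r^2 + 1)

r^6 - 1 = (r^2 - 1)(r^4 + r^2 + 1), and r^2 - 1 = (r-1)(r+1).
So r(r^6 - 1) = (r - 1)r(r + 1)(r^4 + r^2 + 1).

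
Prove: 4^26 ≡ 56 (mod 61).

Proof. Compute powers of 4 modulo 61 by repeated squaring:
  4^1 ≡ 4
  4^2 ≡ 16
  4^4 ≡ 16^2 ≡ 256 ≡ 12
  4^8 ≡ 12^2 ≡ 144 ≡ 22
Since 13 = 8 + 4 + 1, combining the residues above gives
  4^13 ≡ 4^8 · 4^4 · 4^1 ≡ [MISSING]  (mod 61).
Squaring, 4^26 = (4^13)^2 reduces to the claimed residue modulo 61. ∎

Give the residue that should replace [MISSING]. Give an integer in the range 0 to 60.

Multiply the listed residues: 22 · 12 · 4 = 264 → 1056.
Reducing modulo 61: 1056 = 17·61 + 19, so 4^13 ≡ 19.

19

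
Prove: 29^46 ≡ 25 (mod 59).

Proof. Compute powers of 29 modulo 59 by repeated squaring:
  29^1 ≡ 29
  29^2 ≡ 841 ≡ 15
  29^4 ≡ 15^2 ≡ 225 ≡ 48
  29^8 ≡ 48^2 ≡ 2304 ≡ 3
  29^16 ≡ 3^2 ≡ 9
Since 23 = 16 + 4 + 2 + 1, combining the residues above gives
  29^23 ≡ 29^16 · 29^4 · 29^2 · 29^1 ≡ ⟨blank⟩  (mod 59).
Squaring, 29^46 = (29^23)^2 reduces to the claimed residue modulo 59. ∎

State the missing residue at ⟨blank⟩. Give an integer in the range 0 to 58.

Multiply the listed residues: 9 · 48 · 15 · 29 = 432 → 6480 → 187920.
Reducing modulo 59: 187920 = 3185·59 + 5, so 29^23 ≡ 5.

5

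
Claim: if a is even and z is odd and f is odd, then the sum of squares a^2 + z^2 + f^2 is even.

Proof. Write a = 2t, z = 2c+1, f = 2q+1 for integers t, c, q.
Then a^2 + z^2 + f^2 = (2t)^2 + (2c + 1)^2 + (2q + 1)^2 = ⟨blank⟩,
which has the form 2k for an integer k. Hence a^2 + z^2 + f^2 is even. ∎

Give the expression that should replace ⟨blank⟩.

(2t)^2 + (2c + 1)^2 + (2q + 1)^2 = 4c^2 + 4c + 4q^2 + 4q + 4t^2 + 2
= 2(2c^2 + 2c + 2q^2 + 2q + 2t^2 + 1).
Since 2c^2 + 2c + 2q^2 + 2q + 2t^2 + 1 is an integer, the sum of squares is of the form 2k for an integer k.

2(2c^2 + 2c + 2q^2 + 2q + 2t^2 + 1)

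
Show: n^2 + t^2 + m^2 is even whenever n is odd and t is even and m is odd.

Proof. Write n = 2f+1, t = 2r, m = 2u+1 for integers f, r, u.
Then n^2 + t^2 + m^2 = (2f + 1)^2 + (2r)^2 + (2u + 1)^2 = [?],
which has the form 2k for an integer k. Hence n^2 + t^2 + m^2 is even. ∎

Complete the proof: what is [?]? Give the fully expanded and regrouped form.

2(2f^2 + 2f + 2r^2 + 2u^2 + 2u + 1)

Expanding: (2f + 1)^2 + (2r)^2 + (2u + 1)^2 = 4f^2 + 4f + 4r^2 + 4u^2 + 4u + 2.
Every term is even; pulling out the factor of 2 gives 2(2f^2 + 2f + 2r^2 + 2u^2 + 2u + 1).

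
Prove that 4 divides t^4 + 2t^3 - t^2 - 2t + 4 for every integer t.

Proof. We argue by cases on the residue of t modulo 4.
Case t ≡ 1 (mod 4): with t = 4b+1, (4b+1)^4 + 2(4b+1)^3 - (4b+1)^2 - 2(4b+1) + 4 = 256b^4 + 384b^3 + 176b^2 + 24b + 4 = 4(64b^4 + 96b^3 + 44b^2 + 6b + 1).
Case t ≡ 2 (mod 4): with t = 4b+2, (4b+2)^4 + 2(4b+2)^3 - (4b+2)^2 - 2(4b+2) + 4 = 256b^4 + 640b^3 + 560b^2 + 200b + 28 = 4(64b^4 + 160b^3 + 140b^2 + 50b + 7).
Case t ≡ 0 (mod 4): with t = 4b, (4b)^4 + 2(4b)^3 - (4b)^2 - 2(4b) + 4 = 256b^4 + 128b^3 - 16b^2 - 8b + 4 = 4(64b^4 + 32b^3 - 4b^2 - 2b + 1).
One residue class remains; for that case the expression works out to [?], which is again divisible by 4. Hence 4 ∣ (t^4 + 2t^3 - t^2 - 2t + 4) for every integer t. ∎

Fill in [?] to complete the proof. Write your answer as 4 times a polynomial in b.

The residues treated are {1, 2, 0}, so the missing case is t ≡ 3 (mod 4); write t = 4b+3.
Then (4b+3)^4 + 2(4b+3)^3 - (4b+3)^2 - 2(4b+3) + 4 = 256b^4 + 896b^3 + 1136b^2 + 616b + 124 = 4(64b^4 + 224b^3 + 284b^2 + 154b + 31).

4(64b^4 + 224b^3 + 284b^2 + 154b + 31)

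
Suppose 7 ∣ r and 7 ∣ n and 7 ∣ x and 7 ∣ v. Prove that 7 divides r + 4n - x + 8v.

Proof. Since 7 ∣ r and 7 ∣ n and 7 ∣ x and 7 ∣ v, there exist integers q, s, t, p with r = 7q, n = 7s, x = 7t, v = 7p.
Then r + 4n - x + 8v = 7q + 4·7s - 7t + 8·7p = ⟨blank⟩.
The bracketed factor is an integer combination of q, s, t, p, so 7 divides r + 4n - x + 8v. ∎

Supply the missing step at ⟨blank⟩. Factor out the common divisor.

Each term has a factor of 7: 7q + 4·7s - 7t + 8·7p = 7·(8p + q + 4s - t).
Since 8p + q + 4s - t is an integer, 7 ∣ (r + 4n - x + 8v).

7(8p + q + 4s - t)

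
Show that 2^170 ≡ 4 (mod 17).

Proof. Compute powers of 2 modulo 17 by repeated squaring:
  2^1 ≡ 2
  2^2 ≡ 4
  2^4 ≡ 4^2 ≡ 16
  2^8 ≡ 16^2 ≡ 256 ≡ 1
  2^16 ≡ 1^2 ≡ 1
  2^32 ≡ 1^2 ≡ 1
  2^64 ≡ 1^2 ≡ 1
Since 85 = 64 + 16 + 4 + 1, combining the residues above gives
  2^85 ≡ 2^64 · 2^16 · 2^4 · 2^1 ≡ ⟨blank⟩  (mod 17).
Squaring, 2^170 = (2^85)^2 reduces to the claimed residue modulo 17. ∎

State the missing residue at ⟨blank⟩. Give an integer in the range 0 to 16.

Multiply the listed residues: 1 · 1 · 16 · 2 = 1 → 16 → 32.
Reducing modulo 17: 32 = 1·17 + 15, so 2^85 ≡ 15.

15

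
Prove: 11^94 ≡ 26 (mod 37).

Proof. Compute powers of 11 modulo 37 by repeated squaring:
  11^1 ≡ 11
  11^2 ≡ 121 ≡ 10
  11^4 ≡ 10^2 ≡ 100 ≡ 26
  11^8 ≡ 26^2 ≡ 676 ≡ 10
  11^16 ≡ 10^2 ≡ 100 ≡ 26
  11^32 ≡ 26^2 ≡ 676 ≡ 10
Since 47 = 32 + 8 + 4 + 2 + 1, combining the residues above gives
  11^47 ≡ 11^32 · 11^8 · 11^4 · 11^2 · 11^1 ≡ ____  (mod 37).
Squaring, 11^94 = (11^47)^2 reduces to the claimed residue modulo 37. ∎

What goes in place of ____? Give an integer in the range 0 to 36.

Multiply the listed residues: 10 · 10 · 26 · 10 · 11 = 100 → 2600 → 26000 → 286000.
Reducing modulo 37: 286000 = 7729·37 + 27, so 11^47 ≡ 27.

27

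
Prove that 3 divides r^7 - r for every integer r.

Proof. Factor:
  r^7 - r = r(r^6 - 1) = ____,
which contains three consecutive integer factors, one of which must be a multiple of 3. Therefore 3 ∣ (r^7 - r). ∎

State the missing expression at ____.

r^6 - 1 = (r^2 - 1)(r^4 + r^2 + 1), and r^2 - 1 = (r-1)(r+1).
So r(r^6 - 1) = (r - 1)r(r + 1)(r^4 + r^2 + 1).

(r - 1)r(r + 1)(r^4 + r^2 + 1)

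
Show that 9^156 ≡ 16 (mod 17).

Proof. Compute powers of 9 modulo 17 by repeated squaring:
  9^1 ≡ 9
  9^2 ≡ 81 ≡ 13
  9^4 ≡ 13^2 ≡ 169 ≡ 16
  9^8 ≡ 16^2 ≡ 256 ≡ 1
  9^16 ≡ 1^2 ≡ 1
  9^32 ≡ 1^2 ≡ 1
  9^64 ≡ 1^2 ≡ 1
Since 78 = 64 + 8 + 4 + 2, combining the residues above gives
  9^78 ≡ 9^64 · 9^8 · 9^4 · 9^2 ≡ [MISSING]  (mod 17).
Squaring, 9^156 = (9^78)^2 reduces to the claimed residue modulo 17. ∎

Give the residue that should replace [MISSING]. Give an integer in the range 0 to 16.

4

9^64 · 9^8 · 9^4 · 9^2 ≡ 1 · 1 · 16 · 13 = 208.
208 mod 17 = 4, so 9^78 ≡ 4 (mod 17).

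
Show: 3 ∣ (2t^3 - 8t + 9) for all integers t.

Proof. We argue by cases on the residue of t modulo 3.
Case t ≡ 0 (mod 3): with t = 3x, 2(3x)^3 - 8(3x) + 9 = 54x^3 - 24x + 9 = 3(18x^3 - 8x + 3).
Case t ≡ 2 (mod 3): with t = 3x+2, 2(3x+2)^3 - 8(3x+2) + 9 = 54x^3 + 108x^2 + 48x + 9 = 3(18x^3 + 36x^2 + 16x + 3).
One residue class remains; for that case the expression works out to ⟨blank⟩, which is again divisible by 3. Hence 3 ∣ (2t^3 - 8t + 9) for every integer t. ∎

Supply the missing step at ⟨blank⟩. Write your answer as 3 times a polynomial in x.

3(18x^3 + 18x^2 - 2x + 1)

The residues treated are {0, 2}, so the missing case is t ≡ 1 (mod 3); write t = 3x+1.
Then 2(3x+1)^3 - 8(3x+1) + 9 = 54x^3 + 54x^2 - 6x + 3 = 3(18x^3 + 18x^2 - 2x + 1).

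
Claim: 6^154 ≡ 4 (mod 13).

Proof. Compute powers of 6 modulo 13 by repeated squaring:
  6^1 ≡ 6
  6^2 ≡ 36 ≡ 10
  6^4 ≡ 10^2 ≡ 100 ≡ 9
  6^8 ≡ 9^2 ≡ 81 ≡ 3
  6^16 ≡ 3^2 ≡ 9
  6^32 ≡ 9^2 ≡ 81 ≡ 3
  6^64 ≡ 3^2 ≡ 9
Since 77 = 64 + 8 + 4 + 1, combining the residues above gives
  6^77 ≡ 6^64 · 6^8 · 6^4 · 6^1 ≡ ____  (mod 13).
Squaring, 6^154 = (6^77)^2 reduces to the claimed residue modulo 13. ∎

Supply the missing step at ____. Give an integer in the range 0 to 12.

Multiply the listed residues: 9 · 3 · 9 · 6 = 27 → 243 → 1458.
Reducing modulo 13: 1458 = 112·13 + 2, so 6^77 ≡ 2.

2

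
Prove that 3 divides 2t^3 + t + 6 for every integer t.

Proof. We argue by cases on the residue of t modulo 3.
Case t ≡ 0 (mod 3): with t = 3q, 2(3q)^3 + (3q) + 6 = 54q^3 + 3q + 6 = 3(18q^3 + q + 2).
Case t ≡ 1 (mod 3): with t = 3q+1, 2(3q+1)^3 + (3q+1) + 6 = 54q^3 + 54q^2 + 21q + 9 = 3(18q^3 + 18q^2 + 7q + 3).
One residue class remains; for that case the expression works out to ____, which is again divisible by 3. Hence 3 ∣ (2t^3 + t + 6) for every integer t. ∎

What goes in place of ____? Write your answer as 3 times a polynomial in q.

3(18q^3 + 36q^2 + 25q + 8)

The residues treated are {0, 1}, so the missing case is t ≡ 2 (mod 3); write t = 3q+2.
Then 2(3q+2)^3 + (3q+2) + 6 = 54q^3 + 108q^2 + 75q + 24 = 3(18q^3 + 36q^2 + 25q + 8).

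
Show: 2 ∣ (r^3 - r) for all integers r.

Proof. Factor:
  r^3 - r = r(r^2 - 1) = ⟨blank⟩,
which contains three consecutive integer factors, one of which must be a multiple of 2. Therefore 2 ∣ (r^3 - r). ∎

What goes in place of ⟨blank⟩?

(r - 1)r(r + 1)

r(r^2 - 1) = r(r - 1)(r + 1) = (r - 1)r(r + 1).
These three factors are consecutive integers, so their product is divisible by 2.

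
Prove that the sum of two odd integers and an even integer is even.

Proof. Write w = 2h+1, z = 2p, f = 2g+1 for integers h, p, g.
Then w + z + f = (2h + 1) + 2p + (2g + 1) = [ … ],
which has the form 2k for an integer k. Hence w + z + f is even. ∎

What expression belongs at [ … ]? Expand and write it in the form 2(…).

Expanding: (2h + 1) + 2p + (2g + 1) = 2g + 2h + 2p + 2.
Every term is even; pulling out the factor of 2 gives 2(g + h + p + 1).

2(g + h + p + 1)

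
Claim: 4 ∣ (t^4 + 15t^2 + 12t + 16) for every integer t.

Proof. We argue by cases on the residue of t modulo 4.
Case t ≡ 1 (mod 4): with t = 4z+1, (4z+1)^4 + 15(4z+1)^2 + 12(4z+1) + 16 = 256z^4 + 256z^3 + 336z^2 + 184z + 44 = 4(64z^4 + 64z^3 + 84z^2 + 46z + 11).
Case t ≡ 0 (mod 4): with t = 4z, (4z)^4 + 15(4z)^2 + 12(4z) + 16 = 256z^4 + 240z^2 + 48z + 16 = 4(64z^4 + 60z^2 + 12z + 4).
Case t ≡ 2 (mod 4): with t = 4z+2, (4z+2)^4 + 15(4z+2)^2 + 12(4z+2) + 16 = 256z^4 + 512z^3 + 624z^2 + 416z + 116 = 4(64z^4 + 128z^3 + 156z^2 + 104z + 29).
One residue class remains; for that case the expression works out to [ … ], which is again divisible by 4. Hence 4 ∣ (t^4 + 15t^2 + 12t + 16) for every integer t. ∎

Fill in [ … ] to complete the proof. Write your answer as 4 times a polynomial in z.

The residues treated are {1, 0, 2}, so the missing case is t ≡ 3 (mod 4); write t = 4z+3.
Then (4z+3)^4 + 15(4z+3)^2 + 12(4z+3) + 16 = 256z^4 + 768z^3 + 1104z^2 + 840z + 268 = 4(64z^4 + 192z^3 + 276z^2 + 210z + 67).

4(64z^4 + 192z^3 + 276z^2 + 210z + 67)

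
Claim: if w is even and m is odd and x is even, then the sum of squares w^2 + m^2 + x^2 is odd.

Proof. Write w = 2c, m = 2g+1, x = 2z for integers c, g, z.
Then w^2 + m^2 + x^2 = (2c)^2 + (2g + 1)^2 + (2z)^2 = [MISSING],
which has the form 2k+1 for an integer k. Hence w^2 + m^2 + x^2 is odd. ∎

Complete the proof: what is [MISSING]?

2(2c^2 + 2g^2 + 2g + 2z^2) + 1

Expanding: (2c)^2 + (2g + 1)^2 + (2z)^2 = 4c^2 + 4g^2 + 4g + 4z^2 + 1.
Every term except the constant is even, so this is 2(2c^2 + 2g^2 + 2g + 2z^2) + 1,
and 2c^2 + 2g^2 + 2g + 2z^2 ∈ ℤ gives the required form.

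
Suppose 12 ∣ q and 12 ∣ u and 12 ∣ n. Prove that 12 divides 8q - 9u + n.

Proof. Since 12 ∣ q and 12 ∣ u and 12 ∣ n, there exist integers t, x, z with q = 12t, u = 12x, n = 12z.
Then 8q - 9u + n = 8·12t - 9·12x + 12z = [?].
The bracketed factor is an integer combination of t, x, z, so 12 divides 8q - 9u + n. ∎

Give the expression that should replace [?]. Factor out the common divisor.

Each term has a factor of 12: 8·12t - 9·12x + 12z = 12·(8t - 9x + z).
Since 8t - 9x + z is an integer, 12 ∣ (8q - 9u + n).

12(8t - 9x + z)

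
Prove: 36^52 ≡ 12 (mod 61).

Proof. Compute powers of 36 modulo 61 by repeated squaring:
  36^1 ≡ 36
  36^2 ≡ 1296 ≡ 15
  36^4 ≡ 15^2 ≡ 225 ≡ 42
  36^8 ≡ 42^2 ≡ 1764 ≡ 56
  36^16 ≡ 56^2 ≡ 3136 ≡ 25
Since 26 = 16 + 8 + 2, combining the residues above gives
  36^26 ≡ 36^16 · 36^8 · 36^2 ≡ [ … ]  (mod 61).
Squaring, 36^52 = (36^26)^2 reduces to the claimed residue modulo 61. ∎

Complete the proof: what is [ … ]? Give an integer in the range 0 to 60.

Multiply the listed residues: 25 · 56 · 15 = 1400 → 21000.
Reducing modulo 61: 21000 = 344·61 + 16, so 36^26 ≡ 16.

16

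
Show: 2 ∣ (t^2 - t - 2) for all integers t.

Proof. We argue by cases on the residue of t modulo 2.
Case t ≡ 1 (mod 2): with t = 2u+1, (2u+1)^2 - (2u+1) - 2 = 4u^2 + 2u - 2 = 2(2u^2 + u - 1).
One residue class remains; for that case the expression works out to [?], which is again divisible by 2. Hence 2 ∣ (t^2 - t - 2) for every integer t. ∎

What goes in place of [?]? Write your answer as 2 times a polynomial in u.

Only t ≡ 0 (mod 2) is unaccounted for. Put t = 2u:
(2u)^2 - (2u) - 2 expands to 4u^2 - 2u - 2,
and factoring out 2 leaves 2(2u^2 - u - 1).

2(2u^2 - u - 1)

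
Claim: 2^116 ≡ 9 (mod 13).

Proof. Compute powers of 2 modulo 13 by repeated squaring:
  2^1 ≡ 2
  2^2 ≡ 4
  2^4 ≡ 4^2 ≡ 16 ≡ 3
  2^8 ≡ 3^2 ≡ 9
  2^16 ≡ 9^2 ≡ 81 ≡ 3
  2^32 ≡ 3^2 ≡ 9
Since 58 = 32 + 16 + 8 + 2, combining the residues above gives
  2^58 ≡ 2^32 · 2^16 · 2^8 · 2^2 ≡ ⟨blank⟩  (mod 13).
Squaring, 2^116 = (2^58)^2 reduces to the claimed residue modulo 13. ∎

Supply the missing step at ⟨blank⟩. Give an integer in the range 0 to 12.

10

Multiply the listed residues: 9 · 3 · 9 · 4 = 27 → 243 → 972.
Reducing modulo 13: 972 = 74·13 + 10, so 2^58 ≡ 10.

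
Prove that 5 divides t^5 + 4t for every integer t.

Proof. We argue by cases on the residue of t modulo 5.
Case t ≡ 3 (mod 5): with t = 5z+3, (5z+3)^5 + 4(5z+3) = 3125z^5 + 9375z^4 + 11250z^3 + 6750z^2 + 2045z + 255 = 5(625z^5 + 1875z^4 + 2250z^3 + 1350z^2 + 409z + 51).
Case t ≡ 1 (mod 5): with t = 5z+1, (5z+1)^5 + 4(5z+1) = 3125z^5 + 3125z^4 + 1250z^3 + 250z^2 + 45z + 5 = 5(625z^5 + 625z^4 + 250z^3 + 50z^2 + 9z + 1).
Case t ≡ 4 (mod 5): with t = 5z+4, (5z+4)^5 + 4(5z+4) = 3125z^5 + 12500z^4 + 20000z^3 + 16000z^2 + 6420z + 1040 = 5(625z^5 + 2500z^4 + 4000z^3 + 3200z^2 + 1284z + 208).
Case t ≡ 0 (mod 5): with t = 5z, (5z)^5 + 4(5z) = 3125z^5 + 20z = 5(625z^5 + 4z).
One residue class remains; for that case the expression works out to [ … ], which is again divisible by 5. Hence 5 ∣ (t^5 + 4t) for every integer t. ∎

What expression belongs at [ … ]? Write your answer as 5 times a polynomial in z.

The residues treated are {3, 1, 4, 0}, so the missing case is t ≡ 2 (mod 5); write t = 5z+2.
Then (5z+2)^5 + 4(5z+2) = 3125z^5 + 6250z^4 + 5000z^3 + 2000z^2 + 420z + 40 = 5(625z^5 + 1250z^4 + 1000z^3 + 400z^2 + 84z + 8).

5(625z^5 + 1250z^4 + 1000z^3 + 400z^2 + 84z + 8)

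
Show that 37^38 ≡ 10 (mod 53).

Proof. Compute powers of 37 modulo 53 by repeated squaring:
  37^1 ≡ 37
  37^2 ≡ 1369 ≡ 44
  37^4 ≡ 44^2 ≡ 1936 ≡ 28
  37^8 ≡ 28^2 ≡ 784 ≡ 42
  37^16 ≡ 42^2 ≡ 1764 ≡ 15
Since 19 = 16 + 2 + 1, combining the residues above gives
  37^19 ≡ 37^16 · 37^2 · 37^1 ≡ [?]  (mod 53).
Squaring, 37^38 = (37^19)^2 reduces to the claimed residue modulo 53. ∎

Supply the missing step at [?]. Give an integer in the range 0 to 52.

40

Multiply the listed residues: 15 · 44 · 37 = 660 → 24420.
Reducing modulo 53: 24420 = 460·53 + 40, so 37^19 ≡ 40.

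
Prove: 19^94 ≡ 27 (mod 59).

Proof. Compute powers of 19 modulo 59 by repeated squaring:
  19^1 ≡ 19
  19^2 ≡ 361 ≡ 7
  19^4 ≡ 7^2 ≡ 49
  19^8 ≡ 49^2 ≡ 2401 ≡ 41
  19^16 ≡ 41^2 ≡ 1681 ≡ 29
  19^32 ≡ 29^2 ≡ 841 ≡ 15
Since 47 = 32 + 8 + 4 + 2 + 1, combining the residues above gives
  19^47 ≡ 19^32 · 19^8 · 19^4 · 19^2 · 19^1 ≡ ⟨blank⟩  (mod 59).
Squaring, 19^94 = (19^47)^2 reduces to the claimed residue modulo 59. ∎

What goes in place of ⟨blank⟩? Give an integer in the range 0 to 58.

Multiply the listed residues: 15 · 41 · 49 · 7 · 19 = 615 → 30135 → 210945 → 4007955.
Reducing modulo 59: 4007955 = 67931·59 + 26, so 19^47 ≡ 26.

26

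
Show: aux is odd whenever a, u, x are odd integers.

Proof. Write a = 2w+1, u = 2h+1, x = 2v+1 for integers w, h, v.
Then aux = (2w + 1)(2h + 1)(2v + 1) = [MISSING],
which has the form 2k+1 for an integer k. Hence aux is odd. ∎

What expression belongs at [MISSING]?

2(4hvw + 2hv + 2hw + h + 2vw + v + w) + 1

(2w + 1)(2h + 1)(2v + 1) = 8hvw + 4hv + 4hw + 2h + 4vw + 2v + 2w + 1
= 2(4hvw + 2hv + 2hw + h + 2vw + v + w) + 1.
Since 4hvw + 2hv + 2hw + h + 2vw + v + w is an integer, the product is of the form 2k+1 for an integer k.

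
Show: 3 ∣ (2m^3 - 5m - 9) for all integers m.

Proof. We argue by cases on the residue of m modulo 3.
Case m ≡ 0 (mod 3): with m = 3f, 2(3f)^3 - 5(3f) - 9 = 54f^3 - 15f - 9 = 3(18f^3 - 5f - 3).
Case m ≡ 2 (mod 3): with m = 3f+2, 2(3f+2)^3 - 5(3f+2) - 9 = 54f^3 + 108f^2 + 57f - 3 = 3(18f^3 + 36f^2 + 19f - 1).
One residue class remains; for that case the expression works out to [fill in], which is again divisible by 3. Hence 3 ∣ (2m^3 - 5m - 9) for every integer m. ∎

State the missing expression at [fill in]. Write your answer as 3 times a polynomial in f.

3(18f^3 + 18f^2 + f - 4)

The residues treated are {0, 2}, so the missing case is m ≡ 1 (mod 3); write m = 3f+1.
Then 2(3f+1)^3 - 5(3f+1) - 9 = 54f^3 + 54f^2 + 3f - 12 = 3(18f^3 + 18f^2 + f - 4).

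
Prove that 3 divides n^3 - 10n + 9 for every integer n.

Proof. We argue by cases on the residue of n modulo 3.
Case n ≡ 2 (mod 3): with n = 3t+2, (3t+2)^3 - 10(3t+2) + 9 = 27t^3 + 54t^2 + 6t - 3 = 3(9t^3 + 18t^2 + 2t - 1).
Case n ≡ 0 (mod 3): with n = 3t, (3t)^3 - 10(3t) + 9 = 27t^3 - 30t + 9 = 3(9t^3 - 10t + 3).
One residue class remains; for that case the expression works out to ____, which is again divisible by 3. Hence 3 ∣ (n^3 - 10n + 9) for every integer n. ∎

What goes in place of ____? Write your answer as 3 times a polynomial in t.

3(9t^3 + 9t^2 - 7t)

The residues treated are {2, 0}, so the missing case is n ≡ 1 (mod 3); write n = 3t+1.
Then (3t+1)^3 - 10(3t+1) + 9 = 27t^3 + 27t^2 - 21t = 3(9t^3 + 9t^2 - 7t).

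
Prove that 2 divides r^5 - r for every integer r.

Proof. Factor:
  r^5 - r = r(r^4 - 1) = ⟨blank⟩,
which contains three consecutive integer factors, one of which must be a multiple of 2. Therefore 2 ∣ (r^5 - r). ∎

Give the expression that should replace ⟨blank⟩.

r^4 - 1 = (r^2 - 1)(r^2 + 1), and r^2 - 1 = (r-1)(r+1).
So r(r^4 - 1) = (r - 1)r(r + 1)(r^2 + 1).

(r - 1)r(r + 1)(r^2 + 1)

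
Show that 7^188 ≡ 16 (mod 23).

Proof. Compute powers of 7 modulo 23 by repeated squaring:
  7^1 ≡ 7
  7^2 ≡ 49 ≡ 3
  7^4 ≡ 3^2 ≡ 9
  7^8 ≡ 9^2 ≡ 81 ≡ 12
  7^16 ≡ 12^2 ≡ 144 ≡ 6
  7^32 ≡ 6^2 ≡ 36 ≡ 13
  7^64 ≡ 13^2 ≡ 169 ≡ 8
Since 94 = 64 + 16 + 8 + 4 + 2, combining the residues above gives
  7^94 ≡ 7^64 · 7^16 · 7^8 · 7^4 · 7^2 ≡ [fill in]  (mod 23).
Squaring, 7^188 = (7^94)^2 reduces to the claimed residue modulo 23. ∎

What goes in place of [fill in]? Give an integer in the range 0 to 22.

4

7^64 · 7^16 · 7^8 · 7^4 · 7^2 ≡ 8 · 6 · 12 · 9 · 3 = 15552.
15552 mod 23 = 4, so 7^94 ≡ 4 (mod 23).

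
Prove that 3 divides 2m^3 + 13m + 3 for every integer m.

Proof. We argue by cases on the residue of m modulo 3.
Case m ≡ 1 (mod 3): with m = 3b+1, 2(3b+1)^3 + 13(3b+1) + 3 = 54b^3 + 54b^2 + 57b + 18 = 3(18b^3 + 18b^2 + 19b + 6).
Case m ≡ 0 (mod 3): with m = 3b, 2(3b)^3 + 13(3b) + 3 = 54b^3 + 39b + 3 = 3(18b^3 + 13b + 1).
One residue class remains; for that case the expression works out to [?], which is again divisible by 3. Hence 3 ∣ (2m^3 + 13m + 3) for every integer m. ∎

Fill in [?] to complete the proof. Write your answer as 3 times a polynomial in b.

Only m ≡ 2 (mod 3) is unaccounted for. Put m = 3b+2:
2(3b+2)^3 + 13(3b+2) + 3 expands to 54b^3 + 108b^2 + 111b + 45,
and factoring out 3 leaves 3(18b^3 + 36b^2 + 37b + 15).

3(18b^3 + 36b^2 + 37b + 15)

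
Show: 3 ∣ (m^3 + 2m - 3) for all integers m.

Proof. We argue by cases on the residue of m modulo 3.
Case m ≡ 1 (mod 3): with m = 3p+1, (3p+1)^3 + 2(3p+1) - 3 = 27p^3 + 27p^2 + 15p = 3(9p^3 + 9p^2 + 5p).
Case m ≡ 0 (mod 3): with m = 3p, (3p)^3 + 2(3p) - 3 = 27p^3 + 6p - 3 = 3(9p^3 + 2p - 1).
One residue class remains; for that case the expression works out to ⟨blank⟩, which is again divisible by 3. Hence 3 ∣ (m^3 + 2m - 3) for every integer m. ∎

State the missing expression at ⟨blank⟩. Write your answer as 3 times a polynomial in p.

3(9p^3 + 18p^2 + 14p + 3)

The residues treated are {1, 0}, so the missing case is m ≡ 2 (mod 3); write m = 3p+2.
Then (3p+2)^3 + 2(3p+2) - 3 = 27p^3 + 54p^2 + 42p + 9 = 3(9p^3 + 18p^2 + 14p + 3).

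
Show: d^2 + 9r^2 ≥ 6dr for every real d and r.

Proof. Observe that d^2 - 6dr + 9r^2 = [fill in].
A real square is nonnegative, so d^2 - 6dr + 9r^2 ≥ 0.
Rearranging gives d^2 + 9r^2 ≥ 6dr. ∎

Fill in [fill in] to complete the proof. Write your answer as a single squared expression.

d^2 - 6dr + 9r^2 is a perfect-square trinomial: the outer terms are (d)^2 and (3r)^2, and the cross term is -2·d·3r.
So d^2 - 6dr + 9r^2 = (d - 3r)^2 ≥ 0.

(d - 3r)^2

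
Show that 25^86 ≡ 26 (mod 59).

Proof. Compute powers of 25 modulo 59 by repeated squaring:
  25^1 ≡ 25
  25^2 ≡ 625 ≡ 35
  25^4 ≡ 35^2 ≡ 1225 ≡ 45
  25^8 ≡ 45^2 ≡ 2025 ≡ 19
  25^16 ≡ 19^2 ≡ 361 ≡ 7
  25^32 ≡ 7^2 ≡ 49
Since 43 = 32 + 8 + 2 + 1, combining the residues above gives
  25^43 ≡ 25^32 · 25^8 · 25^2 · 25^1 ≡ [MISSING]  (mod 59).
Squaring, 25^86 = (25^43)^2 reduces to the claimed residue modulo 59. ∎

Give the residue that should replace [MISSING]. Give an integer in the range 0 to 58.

Multiply the listed residues: 49 · 19 · 35 · 25 = 931 → 32585 → 814625.
Reducing modulo 59: 814625 = 13807·59 + 12, so 25^43 ≡ 12.

12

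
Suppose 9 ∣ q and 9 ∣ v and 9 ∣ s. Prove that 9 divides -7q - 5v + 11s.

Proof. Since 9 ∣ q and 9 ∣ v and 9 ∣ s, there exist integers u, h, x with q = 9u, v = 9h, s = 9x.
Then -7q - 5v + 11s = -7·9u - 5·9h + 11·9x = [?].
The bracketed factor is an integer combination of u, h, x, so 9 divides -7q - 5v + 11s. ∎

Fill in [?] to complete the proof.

9(-5h - 7u + 11x)

Each term has a factor of 9: -7·9u - 5·9h + 11·9x = 9·(-5h - 7u + 11x).
Since -5h - 7u + 11x is an integer, 9 ∣ (-7q - 5v + 11s).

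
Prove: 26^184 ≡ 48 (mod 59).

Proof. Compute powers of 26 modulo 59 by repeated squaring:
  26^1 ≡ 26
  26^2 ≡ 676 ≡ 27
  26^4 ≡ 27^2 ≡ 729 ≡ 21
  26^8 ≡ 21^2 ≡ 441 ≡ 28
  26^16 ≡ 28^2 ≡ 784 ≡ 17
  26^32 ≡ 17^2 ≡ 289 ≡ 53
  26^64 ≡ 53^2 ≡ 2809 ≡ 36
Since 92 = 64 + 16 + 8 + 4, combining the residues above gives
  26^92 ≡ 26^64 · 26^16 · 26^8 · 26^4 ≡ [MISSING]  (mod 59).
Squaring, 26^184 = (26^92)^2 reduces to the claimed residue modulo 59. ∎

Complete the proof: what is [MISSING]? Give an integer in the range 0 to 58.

15

Multiply the listed residues: 36 · 17 · 28 · 21 = 612 → 17136 → 359856.
Reducing modulo 59: 359856 = 6099·59 + 15, so 26^92 ≡ 15.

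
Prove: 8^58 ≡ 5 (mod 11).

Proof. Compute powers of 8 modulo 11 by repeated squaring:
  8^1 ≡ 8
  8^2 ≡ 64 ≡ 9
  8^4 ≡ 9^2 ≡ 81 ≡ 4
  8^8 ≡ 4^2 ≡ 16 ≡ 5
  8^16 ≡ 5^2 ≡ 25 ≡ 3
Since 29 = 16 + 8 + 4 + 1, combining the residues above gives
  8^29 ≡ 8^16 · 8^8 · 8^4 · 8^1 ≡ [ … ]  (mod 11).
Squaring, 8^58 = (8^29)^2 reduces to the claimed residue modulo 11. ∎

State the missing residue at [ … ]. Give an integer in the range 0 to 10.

Multiply the listed residues: 3 · 5 · 4 · 8 = 15 → 60 → 480.
Reducing modulo 11: 480 = 43·11 + 7, so 8^29 ≡ 7.

7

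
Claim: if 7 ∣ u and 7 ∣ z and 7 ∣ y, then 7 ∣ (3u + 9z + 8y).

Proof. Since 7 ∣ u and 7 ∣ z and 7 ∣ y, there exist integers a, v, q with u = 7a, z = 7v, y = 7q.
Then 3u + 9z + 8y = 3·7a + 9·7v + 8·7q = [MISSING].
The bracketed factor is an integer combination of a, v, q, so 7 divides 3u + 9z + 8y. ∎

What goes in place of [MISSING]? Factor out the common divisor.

Each term has a factor of 7: 3·7a + 9·7v + 8·7q = 7·(3a + 8q + 9v).
Since 3a + 8q + 9v is an integer, 7 ∣ (3u + 9z + 8y).

7(3a + 8q + 9v)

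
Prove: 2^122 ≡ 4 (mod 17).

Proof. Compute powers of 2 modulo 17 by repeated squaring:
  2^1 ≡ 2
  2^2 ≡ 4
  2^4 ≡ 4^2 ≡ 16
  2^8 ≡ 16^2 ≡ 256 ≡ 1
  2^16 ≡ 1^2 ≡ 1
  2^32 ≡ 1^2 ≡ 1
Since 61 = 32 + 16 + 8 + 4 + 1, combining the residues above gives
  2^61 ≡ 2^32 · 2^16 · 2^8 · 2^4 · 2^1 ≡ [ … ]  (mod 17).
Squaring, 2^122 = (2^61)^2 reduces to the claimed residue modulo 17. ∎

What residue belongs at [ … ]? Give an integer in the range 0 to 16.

Multiply the listed residues: 1 · 1 · 1 · 16 · 2 = 1 → 1 → 16 → 32.
Reducing modulo 17: 32 = 1·17 + 15, so 2^61 ≡ 15.

15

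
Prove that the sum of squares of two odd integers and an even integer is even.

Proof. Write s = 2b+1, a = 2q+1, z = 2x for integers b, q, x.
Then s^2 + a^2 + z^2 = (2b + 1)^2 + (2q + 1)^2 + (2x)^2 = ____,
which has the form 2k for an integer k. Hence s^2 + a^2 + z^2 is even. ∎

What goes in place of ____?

Expanding: (2b + 1)^2 + (2q + 1)^2 + (2x)^2 = 4b^2 + 4b + 4q^2 + 4q + 4x^2 + 2.
Every term is even; pulling out the factor of 2 gives 2(2b^2 + 2b + 2q^2 + 2q + 2x^2 + 1).

2(2b^2 + 2b + 2q^2 + 2q + 2x^2 + 1)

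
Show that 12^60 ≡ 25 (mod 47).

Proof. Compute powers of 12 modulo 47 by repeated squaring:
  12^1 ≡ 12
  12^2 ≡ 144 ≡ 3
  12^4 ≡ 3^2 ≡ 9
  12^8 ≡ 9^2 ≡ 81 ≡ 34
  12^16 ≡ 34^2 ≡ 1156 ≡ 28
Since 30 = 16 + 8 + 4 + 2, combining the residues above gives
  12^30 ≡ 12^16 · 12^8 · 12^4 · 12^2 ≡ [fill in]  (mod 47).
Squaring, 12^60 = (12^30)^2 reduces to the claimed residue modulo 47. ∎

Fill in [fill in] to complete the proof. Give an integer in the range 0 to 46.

12^16 · 12^8 · 12^4 · 12^2 ≡ 28 · 34 · 9 · 3 = 25704.
25704 mod 47 = 42, so 12^30 ≡ 42 (mod 47).

42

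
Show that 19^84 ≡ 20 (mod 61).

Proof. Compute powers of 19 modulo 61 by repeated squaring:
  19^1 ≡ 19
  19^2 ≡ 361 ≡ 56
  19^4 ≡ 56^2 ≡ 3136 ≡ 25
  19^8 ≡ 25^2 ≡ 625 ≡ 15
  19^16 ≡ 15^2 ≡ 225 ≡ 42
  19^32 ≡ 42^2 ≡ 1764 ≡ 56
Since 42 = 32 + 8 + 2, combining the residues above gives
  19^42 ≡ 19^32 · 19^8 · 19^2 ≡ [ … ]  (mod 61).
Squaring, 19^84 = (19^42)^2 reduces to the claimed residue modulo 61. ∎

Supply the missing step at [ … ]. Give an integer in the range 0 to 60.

9

19^32 · 19^8 · 19^2 ≡ 56 · 15 · 56 = 47040.
47040 mod 61 = 9, so 19^42 ≡ 9 (mod 61).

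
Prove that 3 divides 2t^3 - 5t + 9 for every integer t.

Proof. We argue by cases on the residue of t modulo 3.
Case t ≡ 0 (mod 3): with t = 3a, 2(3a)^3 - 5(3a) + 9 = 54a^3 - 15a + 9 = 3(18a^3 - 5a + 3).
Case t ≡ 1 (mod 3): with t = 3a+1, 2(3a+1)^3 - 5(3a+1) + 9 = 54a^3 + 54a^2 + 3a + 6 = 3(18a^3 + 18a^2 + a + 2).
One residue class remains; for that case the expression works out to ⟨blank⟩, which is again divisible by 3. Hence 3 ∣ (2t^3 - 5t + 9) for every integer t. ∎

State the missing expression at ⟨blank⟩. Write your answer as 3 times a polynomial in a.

3(18a^3 + 36a^2 + 19a + 5)

Only t ≡ 2 (mod 3) is unaccounted for. Put t = 3a+2:
2(3a+2)^3 - 5(3a+2) + 9 expands to 54a^3 + 108a^2 + 57a + 15,
and factoring out 3 leaves 3(18a^3 + 36a^2 + 19a + 5).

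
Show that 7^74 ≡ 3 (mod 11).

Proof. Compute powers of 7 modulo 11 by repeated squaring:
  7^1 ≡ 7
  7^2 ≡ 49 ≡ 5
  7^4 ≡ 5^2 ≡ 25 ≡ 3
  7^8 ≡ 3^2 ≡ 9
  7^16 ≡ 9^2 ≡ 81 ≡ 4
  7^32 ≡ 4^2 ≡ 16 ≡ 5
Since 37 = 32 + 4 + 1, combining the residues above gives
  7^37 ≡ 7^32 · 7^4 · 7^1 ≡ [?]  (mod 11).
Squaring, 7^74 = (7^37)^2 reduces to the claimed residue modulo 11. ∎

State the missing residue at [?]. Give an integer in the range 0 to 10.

7^32 · 7^4 · 7^1 ≡ 5 · 3 · 7 = 105.
105 mod 11 = 6, so 7^37 ≡ 6 (mod 11).

6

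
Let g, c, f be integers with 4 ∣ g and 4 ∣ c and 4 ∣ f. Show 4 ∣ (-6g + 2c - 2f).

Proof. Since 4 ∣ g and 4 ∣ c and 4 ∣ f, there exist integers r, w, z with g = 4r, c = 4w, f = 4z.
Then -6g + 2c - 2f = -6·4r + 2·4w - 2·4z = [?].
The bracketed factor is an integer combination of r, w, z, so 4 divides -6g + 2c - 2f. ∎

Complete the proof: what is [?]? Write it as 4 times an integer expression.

Pull the common 4 out of every term: -6·4r + 2·4w - 2·4z = 4(-6r + 2w - 2z).
-6r + 2w - 2z is an integer, which exhibits the divisibility.

4(-6r + 2w - 2z)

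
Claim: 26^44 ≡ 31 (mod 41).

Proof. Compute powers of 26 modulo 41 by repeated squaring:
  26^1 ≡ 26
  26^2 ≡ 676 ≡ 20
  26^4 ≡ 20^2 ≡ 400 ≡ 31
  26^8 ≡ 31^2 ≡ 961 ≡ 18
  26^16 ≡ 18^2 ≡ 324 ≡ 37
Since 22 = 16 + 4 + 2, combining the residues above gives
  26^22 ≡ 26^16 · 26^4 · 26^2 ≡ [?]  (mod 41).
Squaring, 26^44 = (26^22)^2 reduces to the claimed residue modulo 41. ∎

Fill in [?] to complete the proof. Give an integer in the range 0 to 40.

21

26^16 · 26^4 · 26^2 ≡ 37 · 31 · 20 = 22940.
22940 mod 41 = 21, so 26^22 ≡ 21 (mod 41).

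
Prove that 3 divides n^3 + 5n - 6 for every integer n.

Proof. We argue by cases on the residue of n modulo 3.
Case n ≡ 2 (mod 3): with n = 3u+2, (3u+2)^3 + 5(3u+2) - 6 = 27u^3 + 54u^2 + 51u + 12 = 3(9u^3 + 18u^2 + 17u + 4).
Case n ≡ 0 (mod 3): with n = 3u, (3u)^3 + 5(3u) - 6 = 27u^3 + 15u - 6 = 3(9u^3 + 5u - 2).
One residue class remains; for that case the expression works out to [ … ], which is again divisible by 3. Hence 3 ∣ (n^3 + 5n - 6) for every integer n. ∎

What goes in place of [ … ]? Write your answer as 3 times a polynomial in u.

3(9u^3 + 9u^2 + 8u)

The residues treated are {2, 0}, so the missing case is n ≡ 1 (mod 3); write n = 3u+1.
Then (3u+1)^3 + 5(3u+1) - 6 = 27u^3 + 27u^2 + 24u = 3(9u^3 + 9u^2 + 8u).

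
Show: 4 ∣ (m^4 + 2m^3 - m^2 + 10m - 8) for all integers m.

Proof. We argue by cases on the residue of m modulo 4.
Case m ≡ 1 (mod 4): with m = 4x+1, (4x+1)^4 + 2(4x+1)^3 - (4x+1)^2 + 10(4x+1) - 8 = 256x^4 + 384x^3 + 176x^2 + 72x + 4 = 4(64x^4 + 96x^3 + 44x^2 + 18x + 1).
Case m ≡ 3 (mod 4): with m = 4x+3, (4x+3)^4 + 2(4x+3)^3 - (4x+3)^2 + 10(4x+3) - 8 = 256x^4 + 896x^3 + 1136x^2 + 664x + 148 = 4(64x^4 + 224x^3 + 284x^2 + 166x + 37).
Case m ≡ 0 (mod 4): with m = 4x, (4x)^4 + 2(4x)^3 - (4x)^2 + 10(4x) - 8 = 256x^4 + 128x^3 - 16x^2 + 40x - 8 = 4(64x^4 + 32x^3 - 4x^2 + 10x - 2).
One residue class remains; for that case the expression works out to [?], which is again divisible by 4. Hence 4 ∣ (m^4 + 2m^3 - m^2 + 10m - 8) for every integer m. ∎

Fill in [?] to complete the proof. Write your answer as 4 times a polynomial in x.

Only m ≡ 2 (mod 4) is unaccounted for. Put m = 4x+2:
(4x+2)^4 + 2(4x+2)^3 - (4x+2)^2 + 10(4x+2) - 8 expands to 256x^4 + 640x^3 + 560x^2 + 248x + 40,
and factoring out 4 leaves 4(64x^4 + 160x^3 + 140x^2 + 62x + 10).

4(64x^4 + 160x^3 + 140x^2 + 62x + 10)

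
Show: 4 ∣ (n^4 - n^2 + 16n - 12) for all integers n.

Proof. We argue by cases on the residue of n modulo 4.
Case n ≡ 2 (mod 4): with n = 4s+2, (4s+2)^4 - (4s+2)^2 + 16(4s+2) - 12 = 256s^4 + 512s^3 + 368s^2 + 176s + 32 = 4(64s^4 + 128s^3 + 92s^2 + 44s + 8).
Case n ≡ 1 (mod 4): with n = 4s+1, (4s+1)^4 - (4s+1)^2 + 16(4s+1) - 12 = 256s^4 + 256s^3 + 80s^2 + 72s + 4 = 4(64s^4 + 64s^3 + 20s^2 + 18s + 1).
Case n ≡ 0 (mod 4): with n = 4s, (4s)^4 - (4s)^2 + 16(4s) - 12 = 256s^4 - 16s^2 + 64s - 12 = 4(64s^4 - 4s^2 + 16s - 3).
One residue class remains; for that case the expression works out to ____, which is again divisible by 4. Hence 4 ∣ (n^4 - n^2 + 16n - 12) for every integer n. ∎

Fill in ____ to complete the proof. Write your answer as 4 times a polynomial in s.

4(64s^4 + 192s^3 + 212s^2 + 118s + 27)

Only n ≡ 3 (mod 4) is unaccounted for. Put n = 4s+3:
(4s+3)^4 - (4s+3)^2 + 16(4s+3) - 12 expands to 256s^4 + 768s^3 + 848s^2 + 472s + 108,
and factoring out 4 leaves 4(64s^4 + 192s^3 + 212s^2 + 118s + 27).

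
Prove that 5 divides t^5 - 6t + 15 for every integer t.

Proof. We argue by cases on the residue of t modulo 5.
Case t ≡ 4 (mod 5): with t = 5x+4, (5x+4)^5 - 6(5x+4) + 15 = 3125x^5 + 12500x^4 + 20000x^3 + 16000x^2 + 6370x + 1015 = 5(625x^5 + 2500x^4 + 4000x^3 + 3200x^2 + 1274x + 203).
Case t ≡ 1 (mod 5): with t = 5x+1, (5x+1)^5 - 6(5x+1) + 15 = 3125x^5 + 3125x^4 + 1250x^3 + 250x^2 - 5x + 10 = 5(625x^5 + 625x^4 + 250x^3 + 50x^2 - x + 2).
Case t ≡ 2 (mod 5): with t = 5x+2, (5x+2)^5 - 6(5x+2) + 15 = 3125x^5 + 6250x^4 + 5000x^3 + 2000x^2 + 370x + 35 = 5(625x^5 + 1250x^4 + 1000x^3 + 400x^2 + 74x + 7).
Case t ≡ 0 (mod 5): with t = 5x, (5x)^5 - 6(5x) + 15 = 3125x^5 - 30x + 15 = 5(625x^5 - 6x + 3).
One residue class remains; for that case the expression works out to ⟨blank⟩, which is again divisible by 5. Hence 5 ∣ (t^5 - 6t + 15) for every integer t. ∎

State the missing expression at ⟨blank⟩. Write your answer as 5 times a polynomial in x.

Only t ≡ 3 (mod 5) is unaccounted for. Put t = 5x+3:
(5x+3)^5 - 6(5x+3) + 15 expands to 3125x^5 + 9375x^4 + 11250x^3 + 6750x^2 + 1995x + 240,
and factoring out 5 leaves 5(625x^5 + 1875x^4 + 2250x^3 + 1350x^2 + 399x + 48).

5(625x^5 + 1875x^4 + 2250x^3 + 1350x^2 + 399x + 48)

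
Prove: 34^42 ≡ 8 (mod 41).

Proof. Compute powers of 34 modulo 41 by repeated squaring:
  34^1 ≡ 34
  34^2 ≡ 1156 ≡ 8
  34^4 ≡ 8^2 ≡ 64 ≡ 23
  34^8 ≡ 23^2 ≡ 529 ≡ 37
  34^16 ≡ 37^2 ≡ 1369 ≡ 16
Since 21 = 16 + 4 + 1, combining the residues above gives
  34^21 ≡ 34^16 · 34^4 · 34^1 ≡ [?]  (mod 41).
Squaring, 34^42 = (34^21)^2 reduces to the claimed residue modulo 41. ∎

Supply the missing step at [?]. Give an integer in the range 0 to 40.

7

Multiply the listed residues: 16 · 23 · 34 = 368 → 12512.
Reducing modulo 41: 12512 = 305·41 + 7, so 34^21 ≡ 7.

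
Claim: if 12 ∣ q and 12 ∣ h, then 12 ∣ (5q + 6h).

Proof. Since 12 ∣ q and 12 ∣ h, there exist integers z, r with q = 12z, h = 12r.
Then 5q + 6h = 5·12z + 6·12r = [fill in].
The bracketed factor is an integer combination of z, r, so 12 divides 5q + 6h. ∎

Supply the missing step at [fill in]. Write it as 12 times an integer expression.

12(6r + 5z)

Pull the common 12 out of every term: 5·12z + 6·12r = 12(6r + 5z).
6r + 5z is an integer, which exhibits the divisibility.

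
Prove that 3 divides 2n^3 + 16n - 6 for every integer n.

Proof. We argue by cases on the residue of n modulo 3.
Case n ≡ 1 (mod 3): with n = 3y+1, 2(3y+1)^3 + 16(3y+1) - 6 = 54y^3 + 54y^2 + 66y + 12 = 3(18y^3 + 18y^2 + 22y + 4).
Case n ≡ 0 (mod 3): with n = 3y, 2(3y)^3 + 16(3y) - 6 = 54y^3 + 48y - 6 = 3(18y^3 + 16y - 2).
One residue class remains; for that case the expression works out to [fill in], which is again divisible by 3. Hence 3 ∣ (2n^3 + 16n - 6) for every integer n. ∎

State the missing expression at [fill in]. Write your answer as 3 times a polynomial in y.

3(18y^3 + 36y^2 + 40y + 14)

Only n ≡ 2 (mod 3) is unaccounted for. Put n = 3y+2:
2(3y+2)^3 + 16(3y+2) - 6 expands to 54y^3 + 108y^2 + 120y + 42,
and factoring out 3 leaves 3(18y^3 + 36y^2 + 40y + 14).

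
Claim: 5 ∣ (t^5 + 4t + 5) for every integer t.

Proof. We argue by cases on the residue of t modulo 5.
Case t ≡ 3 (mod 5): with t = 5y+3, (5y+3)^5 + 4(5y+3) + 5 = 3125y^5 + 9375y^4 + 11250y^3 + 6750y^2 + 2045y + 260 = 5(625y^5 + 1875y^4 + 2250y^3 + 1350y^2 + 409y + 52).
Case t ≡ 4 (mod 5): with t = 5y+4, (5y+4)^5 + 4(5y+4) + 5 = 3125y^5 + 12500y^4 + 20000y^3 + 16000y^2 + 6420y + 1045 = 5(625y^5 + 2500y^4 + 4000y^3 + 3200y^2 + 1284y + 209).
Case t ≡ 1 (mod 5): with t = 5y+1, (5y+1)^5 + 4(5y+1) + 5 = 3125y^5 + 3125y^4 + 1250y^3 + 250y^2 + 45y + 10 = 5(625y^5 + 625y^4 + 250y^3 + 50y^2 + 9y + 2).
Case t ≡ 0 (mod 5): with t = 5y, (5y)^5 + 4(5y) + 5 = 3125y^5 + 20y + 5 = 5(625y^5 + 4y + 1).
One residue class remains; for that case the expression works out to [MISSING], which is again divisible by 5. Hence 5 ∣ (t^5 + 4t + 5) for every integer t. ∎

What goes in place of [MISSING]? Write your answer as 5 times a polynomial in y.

5(625y^5 + 1250y^4 + 1000y^3 + 400y^2 + 84y + 9)

Only t ≡ 2 (mod 5) is unaccounted for. Put t = 5y+2:
(5y+2)^5 + 4(5y+2) + 5 expands to 3125y^5 + 6250y^4 + 5000y^3 + 2000y^2 + 420y + 45,
and factoring out 5 leaves 5(625y^5 + 1250y^4 + 1000y^3 + 400y^2 + 84y + 9).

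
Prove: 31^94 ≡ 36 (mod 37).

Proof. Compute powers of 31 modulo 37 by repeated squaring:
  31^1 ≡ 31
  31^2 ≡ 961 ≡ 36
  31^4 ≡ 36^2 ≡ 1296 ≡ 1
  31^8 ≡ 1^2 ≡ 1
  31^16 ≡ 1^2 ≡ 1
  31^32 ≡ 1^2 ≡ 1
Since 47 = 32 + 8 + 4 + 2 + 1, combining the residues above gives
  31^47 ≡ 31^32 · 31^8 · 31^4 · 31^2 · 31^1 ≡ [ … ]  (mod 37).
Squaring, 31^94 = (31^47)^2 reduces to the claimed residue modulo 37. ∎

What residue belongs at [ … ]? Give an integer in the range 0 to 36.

6

Multiply the listed residues: 1 · 1 · 1 · 36 · 31 = 1 → 1 → 36 → 1116.
Reducing modulo 37: 1116 = 30·37 + 6, so 31^47 ≡ 6.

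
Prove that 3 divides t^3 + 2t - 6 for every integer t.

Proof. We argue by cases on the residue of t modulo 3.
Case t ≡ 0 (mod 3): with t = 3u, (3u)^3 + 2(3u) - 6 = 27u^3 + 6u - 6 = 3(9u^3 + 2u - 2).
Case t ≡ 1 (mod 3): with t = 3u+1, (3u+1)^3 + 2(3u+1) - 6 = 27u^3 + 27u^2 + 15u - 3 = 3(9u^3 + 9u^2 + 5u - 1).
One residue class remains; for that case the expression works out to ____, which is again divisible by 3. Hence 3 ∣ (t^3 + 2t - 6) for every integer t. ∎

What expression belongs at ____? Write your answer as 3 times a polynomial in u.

3(9u^3 + 18u^2 + 14u + 2)

Only t ≡ 2 (mod 3) is unaccounted for. Put t = 3u+2:
(3u+2)^3 + 2(3u+2) - 6 expands to 27u^3 + 54u^2 + 42u + 6,
and factoring out 3 leaves 3(9u^3 + 18u^2 + 14u + 2).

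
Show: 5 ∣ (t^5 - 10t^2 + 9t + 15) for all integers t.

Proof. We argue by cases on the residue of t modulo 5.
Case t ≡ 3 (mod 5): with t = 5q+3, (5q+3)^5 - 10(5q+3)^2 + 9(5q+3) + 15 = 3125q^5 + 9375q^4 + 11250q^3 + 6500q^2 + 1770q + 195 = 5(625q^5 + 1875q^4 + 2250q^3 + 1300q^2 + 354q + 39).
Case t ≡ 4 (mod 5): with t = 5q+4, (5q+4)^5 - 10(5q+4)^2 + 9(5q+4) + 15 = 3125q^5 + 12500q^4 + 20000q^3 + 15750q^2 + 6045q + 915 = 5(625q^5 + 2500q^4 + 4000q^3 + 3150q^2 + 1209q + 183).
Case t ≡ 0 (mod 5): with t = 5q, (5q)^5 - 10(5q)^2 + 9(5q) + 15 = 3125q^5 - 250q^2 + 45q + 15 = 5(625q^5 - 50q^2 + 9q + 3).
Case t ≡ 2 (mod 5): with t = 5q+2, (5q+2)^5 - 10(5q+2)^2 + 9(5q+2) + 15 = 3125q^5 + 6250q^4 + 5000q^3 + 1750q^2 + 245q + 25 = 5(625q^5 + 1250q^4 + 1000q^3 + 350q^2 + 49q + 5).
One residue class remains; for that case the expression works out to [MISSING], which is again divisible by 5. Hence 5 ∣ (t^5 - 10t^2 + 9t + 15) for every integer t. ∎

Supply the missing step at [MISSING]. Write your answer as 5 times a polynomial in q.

5(625q^5 + 625q^4 + 250q^3 - 6q + 3)

Only t ≡ 1 (mod 5) is unaccounted for. Put t = 5q+1:
(5q+1)^5 - 10(5q+1)^2 + 9(5q+1) + 15 expands to 3125q^5 + 3125q^4 + 1250q^3 - 30q + 15,
and factoring out 5 leaves 5(625q^5 + 625q^4 + 250q^3 - 6q + 3).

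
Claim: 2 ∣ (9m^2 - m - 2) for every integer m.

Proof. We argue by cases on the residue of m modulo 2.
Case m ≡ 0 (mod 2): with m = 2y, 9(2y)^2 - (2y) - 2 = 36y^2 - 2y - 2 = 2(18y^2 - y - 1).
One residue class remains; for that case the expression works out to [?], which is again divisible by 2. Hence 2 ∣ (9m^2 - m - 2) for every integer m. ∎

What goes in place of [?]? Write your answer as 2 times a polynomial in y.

2(18y^2 + 17y + 3)

The residues treated are {0}, so the missing case is m ≡ 1 (mod 2); write m = 2y+1.
Then 9(2y+1)^2 - (2y+1) - 2 = 36y^2 + 34y + 6 = 2(18y^2 + 17y + 3).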